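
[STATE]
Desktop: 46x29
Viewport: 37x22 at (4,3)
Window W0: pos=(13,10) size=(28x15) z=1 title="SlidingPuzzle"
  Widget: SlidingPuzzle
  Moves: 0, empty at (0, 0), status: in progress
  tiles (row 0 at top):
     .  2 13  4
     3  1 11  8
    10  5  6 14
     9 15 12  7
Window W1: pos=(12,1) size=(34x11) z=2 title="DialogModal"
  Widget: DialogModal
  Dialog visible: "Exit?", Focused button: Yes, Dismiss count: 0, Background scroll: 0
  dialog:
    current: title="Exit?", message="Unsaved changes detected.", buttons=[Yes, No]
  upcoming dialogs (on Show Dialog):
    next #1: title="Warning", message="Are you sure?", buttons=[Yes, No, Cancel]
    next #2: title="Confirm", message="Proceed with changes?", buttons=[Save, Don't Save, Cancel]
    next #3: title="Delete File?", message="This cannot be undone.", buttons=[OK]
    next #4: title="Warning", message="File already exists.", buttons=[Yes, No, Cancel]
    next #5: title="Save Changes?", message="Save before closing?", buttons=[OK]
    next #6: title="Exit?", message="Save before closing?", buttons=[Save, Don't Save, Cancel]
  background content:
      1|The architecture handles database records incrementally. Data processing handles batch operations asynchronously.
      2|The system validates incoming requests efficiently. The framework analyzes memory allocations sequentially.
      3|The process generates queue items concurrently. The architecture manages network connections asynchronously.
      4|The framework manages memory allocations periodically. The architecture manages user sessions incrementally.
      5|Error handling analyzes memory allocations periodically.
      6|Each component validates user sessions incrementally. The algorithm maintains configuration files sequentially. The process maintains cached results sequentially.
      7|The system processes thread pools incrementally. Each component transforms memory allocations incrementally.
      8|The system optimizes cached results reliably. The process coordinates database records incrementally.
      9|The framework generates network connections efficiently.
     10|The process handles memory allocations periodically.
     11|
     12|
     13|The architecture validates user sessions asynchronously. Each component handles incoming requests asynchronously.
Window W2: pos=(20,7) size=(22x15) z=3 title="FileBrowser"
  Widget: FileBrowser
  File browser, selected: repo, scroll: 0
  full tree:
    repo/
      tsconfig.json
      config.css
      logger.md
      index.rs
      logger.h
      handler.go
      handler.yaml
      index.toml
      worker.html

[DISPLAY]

        ┠────────────────────────────
        ┃The architecture handles dat
        ┃Th┌─────────────────────────
        ┃Th│          Exit?          
        ┃Th│Unsa┏━━━━━━━━━━━━━━━━━━━━
        ┃Er│    ┃ FileBrowser        
        ┃Ea└────┠────────────────────
        ┃The sys┃> [-] repo/         
        ┗━━━━━━━┃    tsconfig.json   
         ┠──────┃    config.css      
         ┃┌────┬┃    logger.md       
         ┃│    │┃    index.rs        
         ┃├────┼┃    logger.h        
         ┃│  3 │┃    handler.go      
         ┃├────┼┃    handler.yaml    
         ┃│ 10 │┃    index.toml      
         ┃├────┼┃    worker.html     
         ┃│  9 │┃                    
         ┃└────┴┗━━━━━━━━━━━━━━━━━━━━
         ┃Moves: 0                  ┃
         ┃                          ┃
         ┗━━━━━━━━━━━━━━━━━━━━━━━━━━┛


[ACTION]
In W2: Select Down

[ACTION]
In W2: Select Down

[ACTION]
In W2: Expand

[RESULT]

        ┠────────────────────────────
        ┃The architecture handles dat
        ┃Th┌─────────────────────────
        ┃Th│          Exit?          
        ┃Th│Unsa┏━━━━━━━━━━━━━━━━━━━━
        ┃Er│    ┃ FileBrowser        
        ┃Ea└────┠────────────────────
        ┃The sys┃  [-] repo/         
        ┗━━━━━━━┃    tsconfig.json   
         ┠──────┃  > config.css      
         ┃┌────┬┃    logger.md       
         ┃│    │┃    index.rs        
         ┃├────┼┃    logger.h        
         ┃│  3 │┃    handler.go      
         ┃├────┼┃    handler.yaml    
         ┃│ 10 │┃    index.toml      
         ┃├────┼┃    worker.html     
         ┃│  9 │┃                    
         ┃└────┴┗━━━━━━━━━━━━━━━━━━━━
         ┃Moves: 0                  ┃
         ┃                          ┃
         ┗━━━━━━━━━━━━━━━━━━━━━━━━━━┛


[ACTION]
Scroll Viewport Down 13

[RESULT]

        ┃Th│Unsa┏━━━━━━━━━━━━━━━━━━━━
        ┃Er│    ┃ FileBrowser        
        ┃Ea└────┠────────────────────
        ┃The sys┃  [-] repo/         
        ┗━━━━━━━┃    tsconfig.json   
         ┠──────┃  > config.css      
         ┃┌────┬┃    logger.md       
         ┃│    │┃    index.rs        
         ┃├────┼┃    logger.h        
         ┃│  3 │┃    handler.go      
         ┃├────┼┃    handler.yaml    
         ┃│ 10 │┃    index.toml      
         ┃├────┼┃    worker.html     
         ┃│  9 │┃                    
         ┃└────┴┗━━━━━━━━━━━━━━━━━━━━
         ┃Moves: 0                  ┃
         ┃                          ┃
         ┗━━━━━━━━━━━━━━━━━━━━━━━━━━┛
                                     
                                     
                                     
                                     


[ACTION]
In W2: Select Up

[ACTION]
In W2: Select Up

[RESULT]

        ┃Th│Unsa┏━━━━━━━━━━━━━━━━━━━━
        ┃Er│    ┃ FileBrowser        
        ┃Ea└────┠────────────────────
        ┃The sys┃> [-] repo/         
        ┗━━━━━━━┃    tsconfig.json   
         ┠──────┃    config.css      
         ┃┌────┬┃    logger.md       
         ┃│    │┃    index.rs        
         ┃├────┼┃    logger.h        
         ┃│  3 │┃    handler.go      
         ┃├────┼┃    handler.yaml    
         ┃│ 10 │┃    index.toml      
         ┃├────┼┃    worker.html     
         ┃│  9 │┃                    
         ┃└────┴┗━━━━━━━━━━━━━━━━━━━━
         ┃Moves: 0                  ┃
         ┃                          ┃
         ┗━━━━━━━━━━━━━━━━━━━━━━━━━━┛
                                     
                                     
                                     
                                     


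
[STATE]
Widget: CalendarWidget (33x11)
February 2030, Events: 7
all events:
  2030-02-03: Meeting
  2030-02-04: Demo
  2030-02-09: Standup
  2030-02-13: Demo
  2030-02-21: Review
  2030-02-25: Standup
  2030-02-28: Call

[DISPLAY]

          February 2030          
Mo Tu We Th Fr Sa Su             
             1  2  3*            
 4*  5  6  7  8  9* 10           
11 12 13* 14 15 16 17            
18 19 20 21* 22 23 24            
25* 26 27 28*                    
                                 
                                 
                                 
                                 


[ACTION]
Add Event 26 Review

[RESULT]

          February 2030          
Mo Tu We Th Fr Sa Su             
             1  2  3*            
 4*  5  6  7  8  9* 10           
11 12 13* 14 15 16 17            
18 19 20 21* 22 23 24            
25* 26* 27 28*                   
                                 
                                 
                                 
                                 


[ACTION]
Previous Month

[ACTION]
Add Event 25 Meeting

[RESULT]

           January 2030          
Mo Tu We Th Fr Sa Su             
    1  2  3  4  5  6             
 7  8  9 10 11 12 13             
14 15 16 17 18 19 20             
21 22 23 24 25* 26 27            
28 29 30 31                      
                                 
                                 
                                 
                                 


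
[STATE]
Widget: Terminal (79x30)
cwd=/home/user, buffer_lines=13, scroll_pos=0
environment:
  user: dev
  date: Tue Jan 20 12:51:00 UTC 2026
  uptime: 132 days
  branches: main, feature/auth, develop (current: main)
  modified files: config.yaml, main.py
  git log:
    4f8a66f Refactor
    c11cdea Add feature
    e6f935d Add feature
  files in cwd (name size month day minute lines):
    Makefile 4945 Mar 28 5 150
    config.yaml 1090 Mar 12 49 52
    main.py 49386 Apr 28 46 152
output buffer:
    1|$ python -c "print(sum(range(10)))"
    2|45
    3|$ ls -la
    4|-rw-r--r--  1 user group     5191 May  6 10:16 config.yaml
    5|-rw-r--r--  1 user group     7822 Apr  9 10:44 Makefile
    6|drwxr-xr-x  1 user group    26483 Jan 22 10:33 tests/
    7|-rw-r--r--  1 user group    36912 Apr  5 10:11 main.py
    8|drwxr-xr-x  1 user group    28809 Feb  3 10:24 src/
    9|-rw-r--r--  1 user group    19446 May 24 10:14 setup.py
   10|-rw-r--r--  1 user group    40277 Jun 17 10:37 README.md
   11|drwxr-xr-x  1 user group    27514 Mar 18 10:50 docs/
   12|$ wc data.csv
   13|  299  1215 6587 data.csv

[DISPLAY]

$ python -c "print(sum(range(10)))"                                            
45                                                                             
$ ls -la                                                                       
-rw-r--r--  1 user group     5191 May  6 10:16 config.yaml                     
-rw-r--r--  1 user group     7822 Apr  9 10:44 Makefile                        
drwxr-xr-x  1 user group    26483 Jan 22 10:33 tests/                          
-rw-r--r--  1 user group    36912 Apr  5 10:11 main.py                         
drwxr-xr-x  1 user group    28809 Feb  3 10:24 src/                            
-rw-r--r--  1 user group    19446 May 24 10:14 setup.py                        
-rw-r--r--  1 user group    40277 Jun 17 10:37 README.md                       
drwxr-xr-x  1 user group    27514 Mar 18 10:50 docs/                           
$ wc data.csv                                                                  
  299  1215 6587 data.csv                                                      
$ █                                                                            
                                                                               
                                                                               
                                                                               
                                                                               
                                                                               
                                                                               
                                                                               
                                                                               
                                                                               
                                                                               
                                                                               
                                                                               
                                                                               
                                                                               
                                                                               
                                                                               


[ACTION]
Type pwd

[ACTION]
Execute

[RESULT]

$ python -c "print(sum(range(10)))"                                            
45                                                                             
$ ls -la                                                                       
-rw-r--r--  1 user group     5191 May  6 10:16 config.yaml                     
-rw-r--r--  1 user group     7822 Apr  9 10:44 Makefile                        
drwxr-xr-x  1 user group    26483 Jan 22 10:33 tests/                          
-rw-r--r--  1 user group    36912 Apr  5 10:11 main.py                         
drwxr-xr-x  1 user group    28809 Feb  3 10:24 src/                            
-rw-r--r--  1 user group    19446 May 24 10:14 setup.py                        
-rw-r--r--  1 user group    40277 Jun 17 10:37 README.md                       
drwxr-xr-x  1 user group    27514 Mar 18 10:50 docs/                           
$ wc data.csv                                                                  
  299  1215 6587 data.csv                                                      
$ pwd                                                                          
/home/user                                                                     
$ █                                                                            
                                                                               
                                                                               
                                                                               
                                                                               
                                                                               
                                                                               
                                                                               
                                                                               
                                                                               
                                                                               
                                                                               
                                                                               
                                                                               
                                                                               


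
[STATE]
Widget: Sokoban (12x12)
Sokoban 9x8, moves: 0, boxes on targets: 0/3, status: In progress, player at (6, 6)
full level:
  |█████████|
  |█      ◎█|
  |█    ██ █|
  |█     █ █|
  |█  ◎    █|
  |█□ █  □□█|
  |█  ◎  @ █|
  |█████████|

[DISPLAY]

█████████   
█      ◎█   
█    ██ █   
█     █ █   
█  ◎    █   
█□ █  □□█   
█  ◎  @ █   
█████████   
Moves: 0  0/
            
            
            


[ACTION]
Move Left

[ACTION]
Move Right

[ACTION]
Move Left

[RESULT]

█████████   
█      ◎█   
█    ██ █   
█     █ █   
█  ◎    █   
█□ █  □□█   
█  ◎ @  █   
█████████   
Moves: 3  0/
            
            
            


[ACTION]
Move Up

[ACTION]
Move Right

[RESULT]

█████████   
█      ◎█   
█    ██ █   
█     █ █   
█  ◎    █   
█□ █ @□□█   
█  ◎    █   
█████████   
Moves: 4  0/
            
            
            


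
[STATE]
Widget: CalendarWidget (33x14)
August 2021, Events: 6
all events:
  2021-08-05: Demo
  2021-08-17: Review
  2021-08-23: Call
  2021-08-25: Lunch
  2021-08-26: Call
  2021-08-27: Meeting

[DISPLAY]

           August 2021           
Mo Tu We Th Fr Sa Su             
                   1             
 2  3  4  5*  6  7  8            
 9 10 11 12 13 14 15             
16 17* 18 19 20 21 22            
23* 24 25* 26* 27* 28 29         
30 31                            
                                 
                                 
                                 
                                 
                                 
                                 


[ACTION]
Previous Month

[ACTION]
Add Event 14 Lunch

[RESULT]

            July 2021            
Mo Tu We Th Fr Sa Su             
          1  2  3  4             
 5  6  7  8  9 10 11             
12 13 14* 15 16 17 18            
19 20 21 22 23 24 25             
26 27 28 29 30 31                
                                 
                                 
                                 
                                 
                                 
                                 
                                 


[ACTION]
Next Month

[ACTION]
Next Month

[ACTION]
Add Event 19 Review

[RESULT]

          September 2021         
Mo Tu We Th Fr Sa Su             
       1  2  3  4  5             
 6  7  8  9 10 11 12             
13 14 15 16 17 18 19*            
20 21 22 23 24 25 26             
27 28 29 30                      
                                 
                                 
                                 
                                 
                                 
                                 
                                 


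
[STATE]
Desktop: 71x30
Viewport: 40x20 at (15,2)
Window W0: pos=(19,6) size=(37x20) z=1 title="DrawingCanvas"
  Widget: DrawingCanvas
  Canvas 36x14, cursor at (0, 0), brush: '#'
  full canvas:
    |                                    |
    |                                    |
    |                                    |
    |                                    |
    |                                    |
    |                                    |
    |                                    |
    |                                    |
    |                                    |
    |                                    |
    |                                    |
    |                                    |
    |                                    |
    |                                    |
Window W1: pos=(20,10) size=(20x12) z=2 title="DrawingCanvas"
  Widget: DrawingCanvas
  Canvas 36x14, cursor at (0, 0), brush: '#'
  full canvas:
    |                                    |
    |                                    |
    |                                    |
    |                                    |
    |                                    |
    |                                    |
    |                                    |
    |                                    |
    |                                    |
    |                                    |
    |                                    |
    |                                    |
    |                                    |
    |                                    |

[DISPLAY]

                                        
                                        
                                        
                                        
    ┏━━━━━━━━━━━━━━━━━━━━━━━━━━━━━━━━━━━
    ┃ DrawingCanvas                     
    ┠───────────────────────────────────
    ┃+                                  
    ┃┏━━━━━━━━━━━━━━━━━━┓               
    ┃┃ DrawingCanvas    ┃               
    ┃┠──────────────────┨               
    ┃┃+                 ┃               
    ┃┃                  ┃               
    ┃┃                  ┃               
    ┃┃                  ┃               
    ┃┃                  ┃               
    ┃┃                  ┃               
    ┃┃                  ┃               
    ┃┃                  ┃               
    ┃┗━━━━━━━━━━━━━━━━━━┛               


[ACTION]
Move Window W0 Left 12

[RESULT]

                                        
                                        
                                        
                                        
━━━━━━━━━━━━━━━━━━━━━━━━━━━━┓           
gCanvas                     ┃           
────────────────────────────┨           
                            ┃           
     ┏━━━━━━━━━━━━━━━━━━┓   ┃           
     ┃ DrawingCanvas    ┃   ┃           
     ┠──────────────────┨   ┃           
     ┃+                 ┃   ┃           
     ┃                  ┃   ┃           
     ┃                  ┃   ┃           
     ┃                  ┃   ┃           
     ┃                  ┃   ┃           
     ┃                  ┃   ┃           
     ┃                  ┃   ┃           
     ┃                  ┃   ┃           
     ┗━━━━━━━━━━━━━━━━━━┛   ┃           


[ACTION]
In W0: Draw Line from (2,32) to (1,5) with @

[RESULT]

                                        
                                        
                                        
                                        
━━━━━━━━━━━━━━━━━━━━━━━━━━━━┓           
gCanvas                     ┃           
────────────────────────────┨           
                            ┃           
@@@@@┏━━━━━━━━━━━━━━━━━━┓   ┃           
     ┃ DrawingCanvas    ┃@  ┃           
     ┠──────────────────┨   ┃           
     ┃+                 ┃   ┃           
     ┃                  ┃   ┃           
     ┃                  ┃   ┃           
     ┃                  ┃   ┃           
     ┃                  ┃   ┃           
     ┃                  ┃   ┃           
     ┃                  ┃   ┃           
     ┃                  ┃   ┃           
     ┗━━━━━━━━━━━━━━━━━━┛   ┃           


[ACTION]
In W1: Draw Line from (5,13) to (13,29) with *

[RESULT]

                                        
                                        
                                        
                                        
━━━━━━━━━━━━━━━━━━━━━━━━━━━━┓           
gCanvas                     ┃           
────────────────────────────┨           
                            ┃           
@@@@@┏━━━━━━━━━━━━━━━━━━┓   ┃           
     ┃ DrawingCanvas    ┃@  ┃           
     ┠──────────────────┨   ┃           
     ┃+                 ┃   ┃           
     ┃                  ┃   ┃           
     ┃                  ┃   ┃           
     ┃                  ┃   ┃           
     ┃                  ┃   ┃           
     ┃             **   ┃   ┃           
     ┃               ** ┃   ┃           
     ┃                 *┃   ┃           
     ┗━━━━━━━━━━━━━━━━━━┛   ┃           


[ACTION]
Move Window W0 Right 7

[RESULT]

                                        
                                        
                                        
                                        
━━━━━━━━━━━━━━━━━━━━━━━━━━━━━━━━━━━┓    
 DrawingCanvas                     ┃    
───────────────────────────────────┨    
+                                  ┃    
     ┏━━━━━━━━━━━━━━━━━━┓          ┃    
     ┃ DrawingCanvas    ┃@@@@@@@@  ┃    
     ┠──────────────────┨          ┃    
     ┃+                 ┃          ┃    
     ┃                  ┃          ┃    
     ┃                  ┃          ┃    
     ┃                  ┃          ┃    
     ┃                  ┃          ┃    
     ┃             **   ┃          ┃    
     ┃               ** ┃          ┃    
     ┃                 *┃          ┃    
     ┗━━━━━━━━━━━━━━━━━━┛          ┃    


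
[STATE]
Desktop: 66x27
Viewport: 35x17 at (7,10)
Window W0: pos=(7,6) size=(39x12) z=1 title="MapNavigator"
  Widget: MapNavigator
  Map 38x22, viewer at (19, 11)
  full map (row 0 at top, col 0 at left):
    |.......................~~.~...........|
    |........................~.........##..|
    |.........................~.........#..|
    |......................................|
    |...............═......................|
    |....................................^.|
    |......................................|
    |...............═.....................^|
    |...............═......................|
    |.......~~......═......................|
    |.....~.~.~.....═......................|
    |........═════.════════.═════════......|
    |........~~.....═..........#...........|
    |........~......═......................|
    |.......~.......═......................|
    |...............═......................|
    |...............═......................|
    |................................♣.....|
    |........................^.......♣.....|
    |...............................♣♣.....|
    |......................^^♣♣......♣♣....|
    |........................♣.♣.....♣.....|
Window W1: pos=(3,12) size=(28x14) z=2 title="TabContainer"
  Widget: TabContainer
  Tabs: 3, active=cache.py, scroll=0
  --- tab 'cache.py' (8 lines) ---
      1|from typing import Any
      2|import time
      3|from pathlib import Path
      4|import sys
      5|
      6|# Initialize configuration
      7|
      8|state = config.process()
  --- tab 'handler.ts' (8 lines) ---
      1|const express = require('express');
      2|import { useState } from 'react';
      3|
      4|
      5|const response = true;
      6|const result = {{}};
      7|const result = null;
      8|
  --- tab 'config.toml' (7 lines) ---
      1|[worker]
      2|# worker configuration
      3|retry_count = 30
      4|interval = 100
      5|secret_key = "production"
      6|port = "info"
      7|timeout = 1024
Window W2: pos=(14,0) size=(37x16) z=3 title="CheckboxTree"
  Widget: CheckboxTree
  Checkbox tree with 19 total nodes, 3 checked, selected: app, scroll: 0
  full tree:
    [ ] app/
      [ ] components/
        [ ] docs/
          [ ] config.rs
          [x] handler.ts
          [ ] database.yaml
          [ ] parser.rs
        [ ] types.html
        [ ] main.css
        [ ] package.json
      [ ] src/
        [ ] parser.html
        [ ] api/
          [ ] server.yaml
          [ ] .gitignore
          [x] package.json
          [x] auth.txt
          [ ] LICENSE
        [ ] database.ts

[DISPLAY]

┃......┃     [ ] types.html        
┃......┃     [ ] main.css          
━━━━━━━┃     [ ] package.json      
bContai┃   [-] src/                
───────┃     [ ] parser.html       
che.py]┗━━━━━━━━━━━━━━━━━━━━━━━━━━━
───────────────────────┃...........
m typing import Any    ┃━━━━━━━━━━━
ort time               ┃           
m pathlib import Path  ┃           
ort sys                ┃           
                       ┃           
nitialize configuration┃           
                       ┃           
te = config.process()  ┃           
━━━━━━━━━━━━━━━━━━━━━━━┛           
                                   


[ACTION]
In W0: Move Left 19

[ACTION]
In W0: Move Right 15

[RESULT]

┃   ...┃     [ ] types.html        
┃   ...┃     [ ] main.css          
━━━━━━━┃     [ ] package.json      
bContai┃   [-] src/                
───────┃     [ ] parser.html       
che.py]┗━━━━━━━━━━━━━━━━━━━━━━━━━━━
───────────────────────┃...........
m typing import Any    ┃━━━━━━━━━━━
ort time               ┃           
m pathlib import Path  ┃           
ort sys                ┃           
                       ┃           
nitialize configuration┃           
                       ┃           
te = config.process()  ┃           
━━━━━━━━━━━━━━━━━━━━━━━┛           
                                   


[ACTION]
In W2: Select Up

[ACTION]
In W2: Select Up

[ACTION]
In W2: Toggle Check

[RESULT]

┃   ...┃     [x] types.html        
┃   ...┃     [x] main.css          
━━━━━━━┃     [x] package.json      
bContai┃   [x] src/                
───────┃     [x] parser.html       
che.py]┗━━━━━━━━━━━━━━━━━━━━━━━━━━━
───────────────────────┃...........
m typing import Any    ┃━━━━━━━━━━━
ort time               ┃           
m pathlib import Path  ┃           
ort sys                ┃           
                       ┃           
nitialize configuration┃           
                       ┃           
te = config.process()  ┃           
━━━━━━━━━━━━━━━━━━━━━━━┛           
                                   


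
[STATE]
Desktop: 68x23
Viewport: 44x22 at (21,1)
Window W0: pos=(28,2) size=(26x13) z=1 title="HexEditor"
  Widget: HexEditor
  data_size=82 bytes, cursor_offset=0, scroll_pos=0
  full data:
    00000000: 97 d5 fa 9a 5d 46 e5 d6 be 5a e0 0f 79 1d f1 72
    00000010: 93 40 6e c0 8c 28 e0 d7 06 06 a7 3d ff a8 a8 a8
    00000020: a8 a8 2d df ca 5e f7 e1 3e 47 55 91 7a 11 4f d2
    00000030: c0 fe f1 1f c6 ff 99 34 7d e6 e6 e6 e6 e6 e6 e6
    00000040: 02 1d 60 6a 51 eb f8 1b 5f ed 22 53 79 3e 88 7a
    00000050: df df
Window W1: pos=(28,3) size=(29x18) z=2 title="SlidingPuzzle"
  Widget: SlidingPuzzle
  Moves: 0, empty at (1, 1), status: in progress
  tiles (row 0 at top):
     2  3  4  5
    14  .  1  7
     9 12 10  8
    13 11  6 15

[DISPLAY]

                                            
       ┏━━━━━━━━━━━━━━━━━━━━━━━━┓           
       ┏━━━━━━━━━━━━━━━━━━━━━━━━━━━┓        
       ┃ SlidingPuzzle             ┃        
       ┠───────────────────────────┨        
       ┃┌────┬────┬────┬────┐      ┃        
       ┃│  2 │  3 │  4 │  5 │      ┃        
       ┃├────┼────┼────┼────┤      ┃        
       ┃│ 14 │    │  1 │  7 │      ┃        
       ┃├────┼────┼────┼────┤      ┃        
       ┃│  9 │ 12 │ 10 │  8 │      ┃        
       ┃├────┼────┼────┼────┤      ┃        
       ┃│ 13 │ 11 │  6 │ 15 │      ┃        
       ┃└────┴────┴────┴────┘      ┃        
       ┃Moves: 0                   ┃        
       ┃                           ┃        
       ┃                           ┃        
       ┃                           ┃        
       ┃                           ┃        
       ┗━━━━━━━━━━━━━━━━━━━━━━━━━━━┛        
                                            
                                            


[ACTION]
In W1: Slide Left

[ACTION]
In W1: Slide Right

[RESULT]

                                            
       ┏━━━━━━━━━━━━━━━━━━━━━━━━┓           
       ┏━━━━━━━━━━━━━━━━━━━━━━━━━━━┓        
       ┃ SlidingPuzzle             ┃        
       ┠───────────────────────────┨        
       ┃┌────┬────┬────┬────┐      ┃        
       ┃│  2 │  3 │  4 │  5 │      ┃        
       ┃├────┼────┼────┼────┤      ┃        
       ┃│ 14 │    │  1 │  7 │      ┃        
       ┃├────┼────┼────┼────┤      ┃        
       ┃│  9 │ 12 │ 10 │  8 │      ┃        
       ┃├────┼────┼────┼────┤      ┃        
       ┃│ 13 │ 11 │  6 │ 15 │      ┃        
       ┃└────┴────┴────┴────┘      ┃        
       ┃Moves: 2                   ┃        
       ┃                           ┃        
       ┃                           ┃        
       ┃                           ┃        
       ┃                           ┃        
       ┗━━━━━━━━━━━━━━━━━━━━━━━━━━━┛        
                                            
                                            


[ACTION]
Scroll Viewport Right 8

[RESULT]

                                            
    ┏━━━━━━━━━━━━━━━━━━━━━━━━┓              
    ┏━━━━━━━━━━━━━━━━━━━━━━━━━━━┓           
    ┃ SlidingPuzzle             ┃           
    ┠───────────────────────────┨           
    ┃┌────┬────┬────┬────┐      ┃           
    ┃│  2 │  3 │  4 │  5 │      ┃           
    ┃├────┼────┼────┼────┤      ┃           
    ┃│ 14 │    │  1 │  7 │      ┃           
    ┃├────┼────┼────┼────┤      ┃           
    ┃│  9 │ 12 │ 10 │  8 │      ┃           
    ┃├────┼────┼────┼────┤      ┃           
    ┃│ 13 │ 11 │  6 │ 15 │      ┃           
    ┃└────┴────┴────┴────┘      ┃           
    ┃Moves: 2                   ┃           
    ┃                           ┃           
    ┃                           ┃           
    ┃                           ┃           
    ┃                           ┃           
    ┗━━━━━━━━━━━━━━━━━━━━━━━━━━━┛           
                                            
                                            


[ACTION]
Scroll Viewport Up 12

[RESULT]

                                            
                                            
    ┏━━━━━━━━━━━━━━━━━━━━━━━━┓              
    ┏━━━━━━━━━━━━━━━━━━━━━━━━━━━┓           
    ┃ SlidingPuzzle             ┃           
    ┠───────────────────────────┨           
    ┃┌────┬────┬────┬────┐      ┃           
    ┃│  2 │  3 │  4 │  5 │      ┃           
    ┃├────┼────┼────┼────┤      ┃           
    ┃│ 14 │    │  1 │  7 │      ┃           
    ┃├────┼────┼────┼────┤      ┃           
    ┃│  9 │ 12 │ 10 │  8 │      ┃           
    ┃├────┼────┼────┼────┤      ┃           
    ┃│ 13 │ 11 │  6 │ 15 │      ┃           
    ┃└────┴────┴────┴────┘      ┃           
    ┃Moves: 2                   ┃           
    ┃                           ┃           
    ┃                           ┃           
    ┃                           ┃           
    ┃                           ┃           
    ┗━━━━━━━━━━━━━━━━━━━━━━━━━━━┛           
                                            


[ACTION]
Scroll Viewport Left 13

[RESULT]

                                            
                                            
                 ┏━━━━━━━━━━━━━━━━━━━━━━━━┓ 
                 ┏━━━━━━━━━━━━━━━━━━━━━━━━━━
                 ┃ SlidingPuzzle            
                 ┠──────────────────────────
                 ┃┌────┬────┬────┬────┐     
                 ┃│  2 │  3 │  4 │  5 │     
                 ┃├────┼────┼────┼────┤     
                 ┃│ 14 │    │  1 │  7 │     
                 ┃├────┼────┼────┼────┤     
                 ┃│  9 │ 12 │ 10 │  8 │     
                 ┃├────┼────┼────┼────┤     
                 ┃│ 13 │ 11 │  6 │ 15 │     
                 ┃└────┴────┴────┴────┘     
                 ┃Moves: 2                  
                 ┃                          
                 ┃                          
                 ┃                          
                 ┃                          
                 ┗━━━━━━━━━━━━━━━━━━━━━━━━━━
                                            


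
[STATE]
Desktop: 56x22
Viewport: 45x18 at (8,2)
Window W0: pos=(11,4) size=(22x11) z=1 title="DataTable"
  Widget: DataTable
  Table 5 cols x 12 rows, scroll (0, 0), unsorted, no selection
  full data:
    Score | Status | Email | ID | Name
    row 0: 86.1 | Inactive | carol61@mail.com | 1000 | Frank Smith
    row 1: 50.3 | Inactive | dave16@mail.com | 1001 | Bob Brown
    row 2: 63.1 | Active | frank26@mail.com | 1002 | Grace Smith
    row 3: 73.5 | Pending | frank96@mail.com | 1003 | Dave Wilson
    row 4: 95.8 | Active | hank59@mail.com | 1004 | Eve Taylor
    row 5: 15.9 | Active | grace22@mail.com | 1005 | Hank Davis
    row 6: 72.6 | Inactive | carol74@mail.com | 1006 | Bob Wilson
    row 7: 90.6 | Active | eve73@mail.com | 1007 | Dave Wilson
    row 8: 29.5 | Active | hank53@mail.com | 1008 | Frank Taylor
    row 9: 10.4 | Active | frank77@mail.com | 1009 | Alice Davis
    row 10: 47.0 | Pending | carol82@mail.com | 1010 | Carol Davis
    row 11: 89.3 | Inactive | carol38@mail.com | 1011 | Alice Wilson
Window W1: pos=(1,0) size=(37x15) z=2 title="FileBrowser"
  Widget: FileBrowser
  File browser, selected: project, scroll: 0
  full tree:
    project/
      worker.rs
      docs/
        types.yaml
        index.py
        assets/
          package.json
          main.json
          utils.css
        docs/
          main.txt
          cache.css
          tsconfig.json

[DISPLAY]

─────────────────────────────┨               
project/                     ┃               
rker.rs                      ┃               
] docs/                      ┃               
                             ┃               
                             ┃               
                             ┃               
                             ┃               
                             ┃               
                             ┃               
                             ┃               
                             ┃               
━━━━━━━━━━━━━━━━━━━━━━━━━━━━━┛               
                                             
                                             
                                             
                                             
                                             


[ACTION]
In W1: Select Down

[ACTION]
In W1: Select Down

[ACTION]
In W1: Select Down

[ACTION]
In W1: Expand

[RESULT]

─────────────────────────────┨               
project/                     ┃               
rker.rs                      ┃               
] docs/                      ┃               
types.yaml                   ┃               
index.py                     ┃               
[+] assets/                  ┃               
[+] docs/                    ┃               
                             ┃               
                             ┃               
                             ┃               
                             ┃               
━━━━━━━━━━━━━━━━━━━━━━━━━━━━━┛               
                                             
                                             
                                             
                                             
                                             
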